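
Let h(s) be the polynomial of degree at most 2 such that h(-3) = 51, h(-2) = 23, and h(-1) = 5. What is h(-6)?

Forward differences of the values at s = -3, -2, -1:
  h  : 51  23  5
  Δ  : -28  -18
  Δ^2: 10
The second differences are constant, confirming degree 2.
Interpolating (Newton forward form) and evaluating at s = -6 gives h(-6) = 195.

195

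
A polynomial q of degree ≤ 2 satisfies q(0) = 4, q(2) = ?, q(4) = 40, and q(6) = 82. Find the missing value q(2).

14

The 3 known points determine the degree-2 polynomial uniquely.
Write q(n) = an^2 + bn + c. Substituting each data point gives a linear system:
  c = 4
  16a + 4b + c = 40
  36a + 6b + c = 82
Solving the system yields a = 2, b = 1, c = 4.
So q(n) = 2n^2 + n + 4.
Then q(2) = 14.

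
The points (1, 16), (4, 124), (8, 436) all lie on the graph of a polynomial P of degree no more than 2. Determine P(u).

Write P(u) = au^2 + bu + c. Substituting each data point gives a linear system:
  a + b + c = 16
  16a + 4b + c = 124
  64a + 8b + c = 436
Solving the system yields a = 6, b = 6, c = 4.
So P(u) = 6u² + 6u + 4.
Check: P(8) = 436. ✓

P(u) = 6u^2 + 6u + 4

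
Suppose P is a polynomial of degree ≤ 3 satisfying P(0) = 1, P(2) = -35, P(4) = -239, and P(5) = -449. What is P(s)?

P(s) = -3s^3 - 3s^2 + 1

Using the Lagrange interpolation formula with nodes 0, 2, 4, 5:
  L_0(s) = (s - 2)(s - 4)(s - 5) / -40
  L_1(s) = s(s - 4)(s - 5) / 12
  L_2(s) = s(s - 2)(s - 5) / -8
  L_3(s) = s(s - 2)(s - 4) / 15
Then P(s) = 1·L_0(s) - 35·L_1(s) - 239·L_2(s) - 449·L_3(s).
Expanding and collecting terms gives P(s) = -3s^3 - 3s^2 + 1.
Check: P(2) = -35. ✓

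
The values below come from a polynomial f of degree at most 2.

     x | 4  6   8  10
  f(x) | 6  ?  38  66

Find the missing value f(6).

The 3 known points determine the degree-2 polynomial uniquely.
Write f(x) = ax^2 + bx + c. Substituting each data point gives a linear system:
  16a + 4b + c = 6
  64a + 8b + c = 38
  100a + 10b + c = 66
Solving the system yields a = 1, b = -4, c = 6.
So f(x) = x^2 - 4x + 6.
Then f(6) = 18.

18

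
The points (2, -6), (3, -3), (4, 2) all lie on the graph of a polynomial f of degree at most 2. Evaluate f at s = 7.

Using the Lagrange interpolation formula with nodes 2, 3, 4:
  L_0(s) = (s - 3)(s - 4) / 2
  L_1(s) = (s - 2)(s - 4) / -1
  L_2(s) = (s - 2)(s - 3) / 2
Then f(s) = -6·L_0(s) - 3·L_1(s) + 2·L_2(s).
Expanding and collecting terms gives f(s) = s^2 - 2s - 6.
Evaluating at s = 7: f(7) = 29.

29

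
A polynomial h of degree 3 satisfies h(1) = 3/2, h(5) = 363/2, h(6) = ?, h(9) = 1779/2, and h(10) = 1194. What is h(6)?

The 4 known points determine the degree-3 polynomial uniquely.
Write h(t) = at^3 + bt^2 + ct + d. Substituting each data point gives a linear system:
  a + b + c + d = 3/2
  125a + 25b + 5c + d = 363/2
  729a + 81b + 9c + d = 1779/2
  1000a + 100b + 10c + d = 1194
Solving the system yields a = 1, b = 3/2, c = 5, d = -6.
So h(t) = t³ + (3/2)t² + 5t - 6.
Then h(6) = 294.

294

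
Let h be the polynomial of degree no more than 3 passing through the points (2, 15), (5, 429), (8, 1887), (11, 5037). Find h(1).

-3

Using the Lagrange interpolation formula with nodes 2, 5, 8, 11:
  L_0(t) = (t - 5)(t - 8)(t - 11) / -162
  L_1(t) = (t - 2)(t - 8)(t - 11) / 54
  L_2(t) = (t - 2)(t - 5)(t - 11) / -54
  L_3(t) = (t - 2)(t - 5)(t - 8) / 162
Then h(t) = 15·L_0(t) + 429·L_1(t) + 1887·L_2(t) + 5037·L_3(t).
Expanding and collecting terms gives h(t) = 4t^3 - 2t^2 - 4t - 1.
Evaluating at t = 1: h(1) = -3.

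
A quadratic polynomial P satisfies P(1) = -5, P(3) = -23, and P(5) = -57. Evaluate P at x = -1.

-3

Forward differences of the values at x = 1, 3, 5:
  P  : -5  -23  -57
  Δ  : -18  -34
  Δ^2: -16
The second differences are constant, confirming degree 2.
Interpolating (Newton forward form) and evaluating at x = -1 gives P(-1) = -3.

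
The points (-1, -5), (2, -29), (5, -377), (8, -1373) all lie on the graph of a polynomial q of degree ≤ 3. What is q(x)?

q(x) = -2x^3 - 6x^2 + 4x + 3

Using the Lagrange interpolation formula with nodes -1, 2, 5, 8:
  L_0(x) = (x - 2)(x - 5)(x - 8) / -162
  L_1(x) = (x + 1)(x - 5)(x - 8) / 54
  L_2(x) = (x + 1)(x - 2)(x - 8) / -54
  L_3(x) = (x + 1)(x - 2)(x - 5) / 162
Then q(x) = -5·L_0(x) - 29·L_1(x) - 377·L_2(x) - 1373·L_3(x).
Expanding and collecting terms gives q(x) = -2x^3 - 6x^2 + 4x + 3.
Check: q(5) = -377. ✓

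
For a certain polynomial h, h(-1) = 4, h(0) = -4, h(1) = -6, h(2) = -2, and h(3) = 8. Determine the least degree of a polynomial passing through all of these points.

Forward differences of the values at s = -1, 0, 1, 2, 3:
  h  : 4  -4  -6  -2  8
  Δ  : -8  -2  4  10
  Δ^2: 6  6  6
  Δ^3: 0  0
  Δ^4: 0
The second differences are constant (6) and nonzero, while all higher differences vanish, so the minimal degree is 2.

2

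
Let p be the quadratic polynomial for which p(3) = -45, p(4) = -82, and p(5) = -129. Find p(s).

p(s) = -5s^2 - 2s + 6

Write p(s) = as^2 + bs + c. Substituting each data point gives a linear system:
  9a + 3b + c = -45
  16a + 4b + c = -82
  25a + 5b + c = -129
Solving the system yields a = -5, b = -2, c = 6.
So p(s) = -5s^2 - 2s + 6.
Check: p(5) = -129. ✓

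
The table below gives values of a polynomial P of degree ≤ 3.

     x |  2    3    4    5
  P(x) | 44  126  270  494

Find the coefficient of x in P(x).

5

Write P(x) = ax^3 + bx^2 + cx + d. Substituting each data point gives a linear system:
  8a + 4b + 2c + d = 44
  27a + 9b + 3c + d = 126
  64a + 16b + 4c + d = 270
  125a + 25b + 5c + d = 494
Solving the system yields a = 3, b = 4, c = 5, d = -6.
So P(x) = 3x^3 + 4x^2 + 5x - 6.
The coefficient of x is 5.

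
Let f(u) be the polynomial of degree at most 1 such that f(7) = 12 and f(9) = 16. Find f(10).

Using the Lagrange interpolation formula with nodes 7, 9:
  L_0(u) = (u - 9) / -2
  L_1(u) = (u - 7) / 2
Then f(u) = 12·L_0(u) + 16·L_1(u).
Expanding and collecting terms gives f(u) = 2u - 2.
Evaluating at u = 10: f(10) = 18.

18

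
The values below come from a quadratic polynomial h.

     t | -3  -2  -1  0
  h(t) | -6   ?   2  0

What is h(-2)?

0

On equispaced nodes a degree-2 polynomial has vanishing third forward difference, so
  - h(-3) + 3·h(-2) - 3·h(-1) + h(0) = 0.
Substituting the known values and solving for h(-2):
  3·h(-2) = 0
  h(-2) = 0.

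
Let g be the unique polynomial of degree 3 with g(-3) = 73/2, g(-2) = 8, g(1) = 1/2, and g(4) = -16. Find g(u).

g(u) = -u^3 + (5/2)u^2 + 3u - 4

Write g(u) = au^3 + bu^2 + cu + d. Substituting each data point gives a linear system:
  -27a + 9b - 3c + d = 73/2
  -8a + 4b - 2c + d = 8
  a + b + c + d = 1/2
  64a + 16b + 4c + d = -16
Solving the system yields a = -1, b = 5/2, c = 3, d = -4.
So g(u) = -u³ + (5/2)u² + 3u - 4.
Check: g(1) = 1/2. ✓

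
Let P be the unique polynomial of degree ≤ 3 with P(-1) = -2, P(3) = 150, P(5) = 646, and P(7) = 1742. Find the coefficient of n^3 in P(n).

5

Write P(n) = an^3 + bn^2 + cn + d. Substituting each data point gives a linear system:
  -a + b - c + d = -2
  27a + 9b + 3c + d = 150
  125a + 25b + 5c + d = 646
  343a + 49b + 7c + d = 1742
Solving the system yields a = 5, b = 0, c = 3, d = 6.
So P(n) = 5n^3 + 3n + 6.
The leading coefficient is 5.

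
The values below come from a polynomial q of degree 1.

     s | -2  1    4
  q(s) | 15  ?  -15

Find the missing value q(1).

0

The 2 known points determine the degree-1 polynomial uniquely.
Write q(s) = as + b. Substituting each data point gives a linear system:
  -2a + b = 15
  4a + b = -15
Solving the system yields a = -5, b = 5.
So q(s) = -5s + 5.
Then q(1) = 0.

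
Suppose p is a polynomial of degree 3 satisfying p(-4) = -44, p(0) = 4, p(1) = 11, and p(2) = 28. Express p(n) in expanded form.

p(n) = n^3 + 2n^2 + 4n + 4

Write p(n) = an^3 + bn^2 + cn + d. Substituting each data point gives a linear system:
  -64a + 16b - 4c + d = -44
  d = 4
  a + b + c + d = 11
  8a + 4b + 2c + d = 28
Solving the system yields a = 1, b = 2, c = 4, d = 4.
So p(n) = n³ + 2n² + 4n + 4.
Check: p(2) = 28. ✓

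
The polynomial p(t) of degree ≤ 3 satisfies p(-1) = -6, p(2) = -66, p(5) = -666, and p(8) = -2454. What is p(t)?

p(t) = -4t^3 - 6t^2 - 2t - 6

Write p(t) = at^3 + bt^2 + ct + d. Substituting each data point gives a linear system:
  -a + b - c + d = -6
  8a + 4b + 2c + d = -66
  125a + 25b + 5c + d = -666
  512a + 64b + 8c + d = -2454
Solving the system yields a = -4, b = -6, c = -2, d = -6.
So p(t) = -4t^3 - 6t^2 - 2t - 6.
Check: p(2) = -66. ✓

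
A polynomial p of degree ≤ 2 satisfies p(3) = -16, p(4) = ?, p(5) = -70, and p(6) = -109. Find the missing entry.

-39

The 3 known points determine the degree-2 polynomial uniquely.
Write p(t) = at^2 + bt + c. Substituting each data point gives a linear system:
  9a + 3b + c = -16
  25a + 5b + c = -70
  36a + 6b + c = -109
Solving the system yields a = -4, b = 5, c = 5.
So p(t) = -4t² + 5t + 5.
Then p(4) = -39.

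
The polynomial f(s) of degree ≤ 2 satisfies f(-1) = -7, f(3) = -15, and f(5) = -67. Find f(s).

Using the Lagrange interpolation formula with nodes -1, 3, 5:
  L_0(s) = (s - 3)(s - 5) / 24
  L_1(s) = (s + 1)(s - 5) / -8
  L_2(s) = (s + 1)(s - 3) / 12
Then f(s) = -7·L_0(s) - 15·L_1(s) - 67·L_2(s).
Expanding and collecting terms gives f(s) = -4s^2 + 6s + 3.
Check: f(5) = -67. ✓

f(s) = -4s^2 + 6s + 3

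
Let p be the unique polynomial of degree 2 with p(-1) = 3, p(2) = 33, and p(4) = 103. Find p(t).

Write p(t) = at^2 + bt + c. Substituting each data point gives a linear system:
  a - b + c = 3
  4a + 2b + c = 33
  16a + 4b + c = 103
Solving the system yields a = 5, b = 5, c = 3.
So p(t) = 5t² + 5t + 3.
Check: p(-1) = 3. ✓

p(t) = 5t^2 + 5t + 3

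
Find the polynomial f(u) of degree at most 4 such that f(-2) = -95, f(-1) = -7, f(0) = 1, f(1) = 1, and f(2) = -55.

Write f(u) = au^4 + bu^3 + cu^2 + du + e. Substituting each data point gives a linear system:
  16a - 8b + 4c - 2d + e = -95
  a - b + c - d + e = -7
  e = 1
  a + b + c + d + e = 1
  16a + 8b + 4c + 2d + e = -55
Solving the system yields a = -5, b = 2, c = 1, d = 2, e = 1.
So f(u) = -5u^4 + 2u^3 + u^2 + 2u + 1.
Check: f(1) = 1. ✓

f(u) = -5u^4 + 2u^3 + u^2 + 2u + 1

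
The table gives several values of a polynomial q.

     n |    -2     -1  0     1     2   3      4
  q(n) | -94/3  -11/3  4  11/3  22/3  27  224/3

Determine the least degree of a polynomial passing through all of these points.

3

Forward differences of the values at n = -2, -1, 0, 1, 2, 3, 4:
  q  : -94/3  -11/3  4  11/3  22/3  27  224/3
  Δ  : 83/3  23/3  -1/3  11/3  59/3  143/3
  Δ^2: -20  -8  4  16  28
  Δ^3: 12  12  12  12
  Δ^4: 0  0  0
  Δ^5: 0  0
  Δ^6: 0
The third differences are constant (12) and nonzero, while all higher differences vanish, so the minimal degree is 3.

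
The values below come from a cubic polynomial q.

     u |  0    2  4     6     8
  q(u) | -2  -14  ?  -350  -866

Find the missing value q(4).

-98

On equispaced nodes a degree-3 polynomial has vanishing fourth forward difference, so
  q(0) - 4·q(2) + 6·q(4) - 4·q(6) + q(8) = 0.
Substituting the known values and solving for q(4):
  6·q(4) = -588
  q(4) = -98.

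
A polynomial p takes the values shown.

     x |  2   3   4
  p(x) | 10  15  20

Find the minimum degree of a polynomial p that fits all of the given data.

Forward differences of the values at x = 2, 3, 4:
  p  : 10  15  20
  Δ  : 5  5
  Δ^2: 0
The first differences are constant (5) and nonzero, while all higher differences vanish, so the minimal degree is 1.

1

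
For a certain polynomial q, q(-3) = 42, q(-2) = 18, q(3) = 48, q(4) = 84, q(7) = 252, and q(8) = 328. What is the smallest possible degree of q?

Divided differences on the nodes -3, -2, 3, 4, 7, 8:
  order 0: 42  18  48  84  252  328
  order 1: -24  6  36  56  76
  order 2: 5  5  5  5
  order 3: 0  0  0
  order 4: 0  0
  order 5: 0
The order-2 divided differences are all 5 (nonzero) and every higher order vanishes, so the data lies on a polynomial of degree exactly 2.

2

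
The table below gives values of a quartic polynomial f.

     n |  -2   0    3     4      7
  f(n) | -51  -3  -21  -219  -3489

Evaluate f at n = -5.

Using the Lagrange interpolation formula with nodes -2, 0, 3, 4, 7:
  L_0(n) = n(n - 3)(n - 4)(n - 7) / 540
  L_1(n) = (n + 2)(n - 3)(n - 4)(n - 7) / -168
  L_2(n) = (n + 2)n(n - 4)(n - 7) / 60
  L_3(n) = (n + 2)n(n - 3)(n - 7) / -72
  L_4(n) = (n + 2)n(n - 3)(n - 4) / 756
Then f(n) = -51·L_0(n) - 3·L_1(n) - 21·L_2(n) - 219·L_3(n) - 3489·L_4(n).
Expanding and collecting terms gives f(n) = -2n^4 + 3n^3 + 5n^2 + 6n - 3.
Evaluating at n = -5: f(-5) = -1533.

-1533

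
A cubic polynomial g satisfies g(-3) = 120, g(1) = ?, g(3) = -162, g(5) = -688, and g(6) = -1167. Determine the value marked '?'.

The 4 known points determine the degree-3 polynomial uniquely.
Write g(t) = at^3 + bt^2 + ct + d. Substituting each data point gives a linear system:
  -27a + 9b - 3c + d = 120
  27a + 9b + 3c + d = -162
  125a + 25b + 5c + d = -688
  216a + 36b + 6c + d = -1167
Solving the system yields a = -5, b = -2, c = -2, d = -3.
So g(t) = -5t³ - 2t² - 2t - 3.
Then g(1) = -12.

-12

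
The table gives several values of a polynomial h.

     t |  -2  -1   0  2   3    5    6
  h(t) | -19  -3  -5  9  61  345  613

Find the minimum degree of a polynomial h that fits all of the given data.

3

Divided differences on the nodes -2, -1, 0, 2, 3, 5, 6:
  order 0: -19  -3  -5  9  61  345  613
  order 1: 16  -2  7  52  142  268
  order 2: -9  3  15  30  42
  order 3: 3  3  3  3
  order 4: 0  0  0
  order 5: 0  0
  order 6: 0
The order-3 divided differences are all 3 (nonzero) and every higher order vanishes, so the data lies on a polynomial of degree exactly 3.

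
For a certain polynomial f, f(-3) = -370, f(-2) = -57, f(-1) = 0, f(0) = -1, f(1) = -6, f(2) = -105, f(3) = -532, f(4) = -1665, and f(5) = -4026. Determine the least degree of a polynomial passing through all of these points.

4

Forward differences of the values at n = -3, -2, -1, 0, 1, 2, 3, 4, 5:
  f  : -370  -57  0  -1  -6  -105  -532  -1665  -4026
  Δ  : 313  57  -1  -5  -99  -427  -1133  -2361
  Δ^2: -256  -58  -4  -94  -328  -706  -1228
  Δ^3: 198  54  -90  -234  -378  -522
  Δ^4: -144  -144  -144  -144  -144
  Δ^5: 0  0  0  0
  Δ^6: 0  0  0
  Δ^7: 0  0
  Δ^8: 0
The fourth differences are constant (-144) and nonzero, while all higher differences vanish, so the minimal degree is 4.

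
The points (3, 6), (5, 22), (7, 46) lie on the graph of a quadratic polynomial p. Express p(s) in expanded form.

p(s) = s^2 - 3

Write p(s) = as^2 + bs + c. Substituting each data point gives a linear system:
  9a + 3b + c = 6
  25a + 5b + c = 22
  49a + 7b + c = 46
Solving the system yields a = 1, b = 0, c = -3.
So p(s) = s^2 - 3.
Check: p(3) = 6. ✓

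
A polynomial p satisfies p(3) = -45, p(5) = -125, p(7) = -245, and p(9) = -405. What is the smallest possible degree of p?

Forward differences of the values at u = 3, 5, 7, 9:
  p  : -45  -125  -245  -405
  Δ  : -80  -120  -160
  Δ^2: -40  -40
  Δ^3: 0
The second differences are constant (-40) and nonzero, while all higher differences vanish, so the minimal degree is 2.

2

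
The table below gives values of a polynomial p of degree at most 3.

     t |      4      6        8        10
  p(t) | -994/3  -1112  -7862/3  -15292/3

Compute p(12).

-8782

Using the Lagrange interpolation formula with nodes 4, 6, 8, 10:
  L_0(t) = (t - 6)(t - 8)(t - 10) / -48
  L_1(t) = (t - 4)(t - 8)(t - 10) / 16
  L_2(t) = (t - 4)(t - 6)(t - 10) / -16
  L_3(t) = (t - 4)(t - 6)(t - 8) / 48
Then p(t) = -994/3·L_0(t) - 1112·L_1(t) - 7862/3·L_2(t) - 15292/3·L_3(t).
Expanding and collecting terms gives p(t) = -5t^3 - t^2 - (1/3)t + 6.
Evaluating at t = 12: p(12) = -8782.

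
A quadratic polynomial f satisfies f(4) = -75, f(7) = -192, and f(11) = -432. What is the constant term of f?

Write f(t) = at^2 + bt + c. Substituting each data point gives a linear system:
  16a + 4b + c = -75
  49a + 7b + c = -192
  121a + 11b + c = -432
Solving the system yields a = -3, b = -6, c = -3.
So f(t) = -3t^2 - 6t - 3.
The constant term is -3.

-3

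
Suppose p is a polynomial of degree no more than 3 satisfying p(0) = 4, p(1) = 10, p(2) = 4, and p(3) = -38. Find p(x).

Write p(x) = ax^3 + bx^2 + cx + d. Substituting each data point gives a linear system:
  d = 4
  a + b + c + d = 10
  8a + 4b + 2c + d = 4
  27a + 9b + 3c + d = -38
Solving the system yields a = -4, b = 6, c = 4, d = 4.
So p(x) = -4x³ + 6x² + 4x + 4.
Check: p(0) = 4. ✓

p(x) = -4x^3 + 6x^2 + 4x + 4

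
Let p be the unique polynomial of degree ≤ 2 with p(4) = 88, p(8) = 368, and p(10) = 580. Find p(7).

280

Write p(u) = au^2 + bu + c. Substituting each data point gives a linear system:
  16a + 4b + c = 88
  64a + 8b + c = 368
  100a + 10b + c = 580
Solving the system yields a = 6, b = -2, c = 0.
So p(u) = 6u² - 2u.
Then p(7) = 280.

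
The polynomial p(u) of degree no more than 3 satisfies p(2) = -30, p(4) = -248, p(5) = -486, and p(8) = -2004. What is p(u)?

p(u) = -4u^3 + u^2 - 3u + 4

Write p(u) = au^3 + bu^2 + cu + d. Substituting each data point gives a linear system:
  8a + 4b + 2c + d = -30
  64a + 16b + 4c + d = -248
  125a + 25b + 5c + d = -486
  512a + 64b + 8c + d = -2004
Solving the system yields a = -4, b = 1, c = -3, d = 4.
So p(u) = -4u^3 + u^2 - 3u + 4.
Check: p(2) = -30. ✓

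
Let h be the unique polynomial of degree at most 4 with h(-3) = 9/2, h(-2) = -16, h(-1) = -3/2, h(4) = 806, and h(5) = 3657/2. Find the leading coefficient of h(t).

2

Write h(t) = at^4 + bt^3 + ct^2 + dt + e. Substituting each data point gives a linear system:
  81a - 27b + 9c - 3d + e = 9/2
  16a - 8b + 4c - 2d + e = -16
  a - b + c - d + e = -3/2
  256a + 64b + 16c + 4d + e = 806
  625a + 125b + 25c + 5d + e = 3657/2
Solving the system yields a = 2, b = 5, c = -5/2, d = 2, e = 6.
So h(t) = 2t^4 + 5t^3 - (5/2)t^2 + 2t + 6.
The leading coefficient is 2.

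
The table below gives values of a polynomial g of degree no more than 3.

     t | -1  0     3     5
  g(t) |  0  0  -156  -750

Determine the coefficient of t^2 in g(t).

Write g(t) = at^3 + bt^2 + ct + d. Substituting each data point gives a linear system:
  -a + b - c + d = 0
  d = 0
  27a + 9b + 3c + d = -156
  125a + 25b + 5c + d = -750
Solving the system yields a = -6, b = -1, c = 5, d = 0.
So g(t) = -6t^3 - t^2 + 5t.
The coefficient of t^2 is -1.

-1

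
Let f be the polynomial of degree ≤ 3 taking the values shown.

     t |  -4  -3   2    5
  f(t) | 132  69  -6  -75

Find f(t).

Using the Lagrange interpolation formula with nodes -4, -3, 2, 5:
  L_0(t) = (t + 3)(t - 2)(t - 5) / -54
  L_1(t) = (t + 4)(t - 2)(t - 5) / 40
  L_2(t) = (t + 4)(t + 3)(t - 5) / -90
  L_3(t) = (t + 4)(t + 3)(t - 2) / 216
Then f(t) = 132·L_0(t) + 69·L_1(t) - 6·L_2(t) - 75·L_3(t).
Expanding and collecting terms gives f(t) = -t^3 + 3t^2 - 5t.
Check: f(2) = -6. ✓

f(t) = -t^3 + 3t^2 - 5t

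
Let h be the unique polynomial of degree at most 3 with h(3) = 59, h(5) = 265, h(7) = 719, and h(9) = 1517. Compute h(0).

5

Forward differences of the values at t = 3, 5, 7, 9:
  h  : 59  265  719  1517
  Δ  : 206  454  798
  Δ^2: 248  344
  Δ^3: 96
The third differences are constant, confirming degree 3.
Interpolating (Newton forward form) and evaluating at t = 0 gives h(0) = 5.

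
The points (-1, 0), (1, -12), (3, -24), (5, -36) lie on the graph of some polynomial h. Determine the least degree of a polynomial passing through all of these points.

1

Forward differences of the values at t = -1, 1, 3, 5:
  h  : 0  -12  -24  -36
  Δ  : -12  -12  -12
  Δ^2: 0  0
  Δ^3: 0
The first differences are constant (-12) and nonzero, while all higher differences vanish, so the minimal degree is 1.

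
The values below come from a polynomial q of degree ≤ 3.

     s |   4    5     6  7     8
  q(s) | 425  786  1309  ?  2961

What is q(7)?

On equispaced nodes a degree-3 polynomial has vanishing fourth forward difference, so
  q(4) - 4·q(5) + 6·q(6) - 4·q(7) + q(8) = 0.
Substituting the known values and solving for q(7):
  -4·q(7) = -8096
  q(7) = 2024.

2024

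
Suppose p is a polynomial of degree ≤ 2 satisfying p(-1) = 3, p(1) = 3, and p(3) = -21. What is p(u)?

Write p(u) = au^2 + bu + c. Substituting each data point gives a linear system:
  a - b + c = 3
  a + b + c = 3
  9a + 3b + c = -21
Solving the system yields a = -3, b = 0, c = 6.
So p(u) = -3u^2 + 6.
Check: p(-1) = 3. ✓

p(u) = -3u^2 + 6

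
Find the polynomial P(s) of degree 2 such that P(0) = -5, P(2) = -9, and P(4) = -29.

P(s) = -2s^2 + 2s - 5

Write P(s) = as^2 + bs + c. Substituting each data point gives a linear system:
  c = -5
  4a + 2b + c = -9
  16a + 4b + c = -29
Solving the system yields a = -2, b = 2, c = -5.
So P(s) = -2s^2 + 2s - 5.
Check: P(4) = -29. ✓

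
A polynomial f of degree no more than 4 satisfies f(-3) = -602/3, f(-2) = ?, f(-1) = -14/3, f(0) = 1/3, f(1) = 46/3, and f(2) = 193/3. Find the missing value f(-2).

-143/3

On equispaced nodes a degree-4 polynomial has vanishing fifth forward difference, so
  - f(-3) + 5·f(-2) - 10·f(-1) + 10·f(0) - 5·f(1) + f(2) = 0.
Substituting the known values and solving for f(-2):
  5·f(-2) = -715/3
  f(-2) = -143/3.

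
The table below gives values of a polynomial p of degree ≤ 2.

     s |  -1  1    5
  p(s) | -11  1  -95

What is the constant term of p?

Write p(s) = as^2 + bs + c. Substituting each data point gives a linear system:
  a - b + c = -11
  a + b + c = 1
  25a + 5b + c = -95
Solving the system yields a = -5, b = 6, c = 0.
So p(s) = -5s² + 6s.
The constant term is 0.

0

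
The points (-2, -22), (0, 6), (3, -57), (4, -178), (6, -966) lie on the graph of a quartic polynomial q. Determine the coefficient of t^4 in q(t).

-1

Write q(t) = at^4 + bt^3 + ct^2 + dt + e. Substituting each data point gives a linear system:
  16a - 8b + 4c - 2d + e = -22
  e = 6
  81a + 27b + 9c + 3d + e = -57
  256a + 64b + 16c + 4d + e = -178
  1296a + 216b + 36c + 6d + e = -966
Solving the system yields a = -1, b = 2, c = -2, d = -6, e = 6.
So q(t) = -t⁴ + 2t³ - 2t² - 6t + 6.
The leading coefficient is -1.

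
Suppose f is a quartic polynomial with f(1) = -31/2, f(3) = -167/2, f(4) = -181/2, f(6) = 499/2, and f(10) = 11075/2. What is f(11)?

17529/2

Write f(u) = au^4 + bu^3 + cu^2 + du + e. Substituting each data point gives a linear system:
  a + b + c + d + e = -31/2
  81a + 27b + 9c + 3d + e = -167/2
  256a + 64b + 16c + 4d + e = -181/2
  1296a + 216b + 36c + 6d + e = 499/2
  10000a + 1000b + 100c + 10d + e = 11075/2
Solving the system yields a = 1, b = -4, c = -4, d = -6, e = -5/2.
So f(u) = u^4 - 4u^3 - 4u^2 - 6u - 5/2.
Then f(11) = 17529/2.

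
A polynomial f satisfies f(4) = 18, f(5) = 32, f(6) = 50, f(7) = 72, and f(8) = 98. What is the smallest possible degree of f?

2

Forward differences of the values at s = 4, 5, 6, 7, 8:
  f  : 18  32  50  72  98
  Δ  : 14  18  22  26
  Δ^2: 4  4  4
  Δ^3: 0  0
  Δ^4: 0
The second differences are constant (4) and nonzero, while all higher differences vanish, so the minimal degree is 2.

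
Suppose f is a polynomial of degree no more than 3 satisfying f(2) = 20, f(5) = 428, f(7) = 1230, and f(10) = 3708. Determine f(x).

Using the Lagrange interpolation formula with nodes 2, 5, 7, 10:
  L_0(x) = (x - 5)(x - 7)(x - 10) / -120
  L_1(x) = (x - 2)(x - 7)(x - 10) / 30
  L_2(x) = (x - 2)(x - 5)(x - 10) / -30
  L_3(x) = (x - 2)(x - 5)(x - 7) / 120
Then f(x) = 20·L_0(x) + 428·L_1(x) + 1230·L_2(x) + 3708·L_3(x).
Expanding and collecting terms gives f(x) = 4x^3 - 3x^2 + x - 2.
Check: f(10) = 3708. ✓

f(x) = 4x^3 - 3x^2 + x - 2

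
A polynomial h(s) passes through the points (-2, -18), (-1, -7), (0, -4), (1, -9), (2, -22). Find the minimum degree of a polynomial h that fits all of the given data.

Forward differences of the values at s = -2, -1, 0, 1, 2:
  h  : -18  -7  -4  -9  -22
  Δ  : 11  3  -5  -13
  Δ^2: -8  -8  -8
  Δ^3: 0  0
  Δ^4: 0
The second differences are constant (-8) and nonzero, while all higher differences vanish, so the minimal degree is 2.

2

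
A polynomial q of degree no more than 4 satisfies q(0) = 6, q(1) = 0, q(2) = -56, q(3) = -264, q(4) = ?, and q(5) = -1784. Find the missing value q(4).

-774

The 5 known points determine the degree-4 polynomial uniquely.
Write q(x) = ax^4 + bx^3 + cx^2 + dx + e. Substituting each data point gives a linear system:
  e = 6
  a + b + c + d + e = 0
  16a + 8b + 4c + 2d + e = -56
  81a + 27b + 9c + 3d + e = -264
  625a + 125b + 25c + 5d + e = -1784
Solving the system yields a = -2, b = -5, c = 4, d = -3, e = 6.
So q(x) = -2x^4 - 5x^3 + 4x^2 - 3x + 6.
Then q(4) = -774.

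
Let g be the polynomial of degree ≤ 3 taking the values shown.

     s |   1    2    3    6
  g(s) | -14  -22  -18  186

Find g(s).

g(s) = 2s^3 - 6s^2 - 4s - 6

Write g(s) = as^3 + bs^2 + cs + d. Substituting each data point gives a linear system:
  a + b + c + d = -14
  8a + 4b + 2c + d = -22
  27a + 9b + 3c + d = -18
  216a + 36b + 6c + d = 186
Solving the system yields a = 2, b = -6, c = -4, d = -6.
So g(s) = 2s^3 - 6s^2 - 4s - 6.
Check: g(2) = -22. ✓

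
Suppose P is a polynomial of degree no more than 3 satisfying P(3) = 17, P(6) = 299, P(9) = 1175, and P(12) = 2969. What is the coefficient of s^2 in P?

Write P(s) = as^3 + bs^2 + cs + d. Substituting each data point gives a linear system:
  27a + 9b + 3c + d = 17
  216a + 36b + 6c + d = 299
  729a + 81b + 9c + d = 1175
  1728a + 144b + 12c + d = 2969
Solving the system yields a = 2, b = -3, c = -5, d = 5.
So P(s) = 2s^3 - 3s^2 - 5s + 5.
The coefficient of s^2 is -3.

-3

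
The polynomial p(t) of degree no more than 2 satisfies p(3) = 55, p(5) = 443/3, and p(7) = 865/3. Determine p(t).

p(t) = 6t^2 - (5/3)t + 6

Write p(t) = at^2 + bt + c. Substituting each data point gives a linear system:
  9a + 3b + c = 55
  25a + 5b + c = 443/3
  49a + 7b + c = 865/3
Solving the system yields a = 6, b = -5/3, c = 6.
So p(t) = 6t^2 - (5/3)t + 6.
Check: p(3) = 55. ✓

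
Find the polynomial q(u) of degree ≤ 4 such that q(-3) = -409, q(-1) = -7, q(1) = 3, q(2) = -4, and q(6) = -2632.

Write q(u) = au^4 + bu^3 + cu^2 + du + e. Substituting each data point gives a linear system:
  81a - 27b + 9c - 3d + e = -409
  a - b + c - d + e = -7
  a + b + c + d + e = 3
  16a + 8b + 4c + 2d + e = -4
  1296a + 216b + 36c + 6d + e = -2632
Solving the system yields a = -3, b = 6, c = -1, d = -1, e = 2.
So q(u) = -3u⁴ + 6u³ - u² - u + 2.
Check: q(-3) = -409. ✓

q(u) = -3u^4 + 6u^3 - u^2 - u + 2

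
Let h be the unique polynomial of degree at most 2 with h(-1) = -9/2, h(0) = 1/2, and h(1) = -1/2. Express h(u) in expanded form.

h(u) = -3u^2 + 2u + 1/2

Write h(u) = au^2 + bu + c. Substituting each data point gives a linear system:
  a - b + c = -9/2
  c = 1/2
  a + b + c = -1/2
Solving the system yields a = -3, b = 2, c = 1/2.
So h(u) = -3u^2 + 2u + 1/2.
Check: h(0) = 1/2. ✓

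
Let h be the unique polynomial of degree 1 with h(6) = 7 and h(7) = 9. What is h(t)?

Write h(t) = at + b. Substituting each data point gives a linear system:
  6a + b = 7
  7a + b = 9
Solving the system yields a = 2, b = -5.
So h(t) = 2t - 5.
Check: h(7) = 9. ✓

h(t) = 2t - 5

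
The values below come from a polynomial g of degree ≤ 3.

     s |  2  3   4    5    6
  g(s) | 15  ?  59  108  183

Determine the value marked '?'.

The 4 known points determine the degree-3 polynomial uniquely.
Write g(s) = as^3 + bs^2 + cs + d. Substituting each data point gives a linear system:
  8a + 4b + 2c + d = 15
  64a + 16b + 4c + d = 59
  125a + 25b + 5c + d = 108
  216a + 36b + 6c + d = 183
Solving the system yields a = 1, b = -2, c = 6, d = 3.
So g(s) = s^3 - 2s^2 + 6s + 3.
Then g(3) = 30.

30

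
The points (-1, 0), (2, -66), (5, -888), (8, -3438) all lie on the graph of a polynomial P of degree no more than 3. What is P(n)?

P(n) = -6n^3 - 6n^2 + 2n + 2

Write P(n) = an^3 + bn^2 + cn + d. Substituting each data point gives a linear system:
  -a + b - c + d = 0
  8a + 4b + 2c + d = -66
  125a + 25b + 5c + d = -888
  512a + 64b + 8c + d = -3438
Solving the system yields a = -6, b = -6, c = 2, d = 2.
So P(n) = -6n^3 - 6n^2 + 2n + 2.
Check: P(-1) = 0. ✓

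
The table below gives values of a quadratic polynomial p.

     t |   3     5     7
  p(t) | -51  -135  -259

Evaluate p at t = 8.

Forward differences of the values at t = 3, 5, 7:
  p  : -51  -135  -259
  Δ  : -84  -124
  Δ^2: -40
The second differences are constant, confirming degree 2.
Interpolating (Newton forward form) and evaluating at t = 8 gives p(8) = -336.

-336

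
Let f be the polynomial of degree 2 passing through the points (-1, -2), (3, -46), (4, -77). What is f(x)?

Write f(x) = ax^2 + bx + c. Substituting each data point gives a linear system:
  a - b + c = -2
  9a + 3b + c = -46
  16a + 4b + c = -77
Solving the system yields a = -4, b = -3, c = -1.
So f(x) = -4x^2 - 3x - 1.
Check: f(-1) = -2. ✓

f(x) = -4x^2 - 3x - 1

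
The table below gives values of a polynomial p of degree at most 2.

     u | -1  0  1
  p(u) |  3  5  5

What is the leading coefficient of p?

-1

Write p(u) = au^2 + bu + c. Substituting each data point gives a linear system:
  a - b + c = 3
  c = 5
  a + b + c = 5
Solving the system yields a = -1, b = 1, c = 5.
So p(u) = -u^2 + u + 5.
The leading coefficient is -1.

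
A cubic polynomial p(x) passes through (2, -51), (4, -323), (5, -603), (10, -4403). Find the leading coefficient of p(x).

-4

Write p(x) = ax^3 + bx^2 + cx + d. Substituting each data point gives a linear system:
  8a + 4b + 2c + d = -51
  64a + 16b + 4c + d = -323
  125a + 25b + 5c + d = -603
  1000a + 100b + 10c + d = -4403
Solving the system yields a = -4, b = -4, c = 0, d = -3.
So p(x) = -4x^3 - 4x^2 - 3.
The leading coefficient is -4.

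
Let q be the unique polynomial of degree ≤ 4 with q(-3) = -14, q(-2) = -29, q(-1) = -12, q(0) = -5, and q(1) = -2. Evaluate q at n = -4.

123

Using the Lagrange interpolation formula with nodes -3, -2, -1, 0, 1:
  L_0(n) = (n + 2)(n + 1)n(n - 1) / 24
  L_1(n) = (n + 3)(n + 1)n(n - 1) / -6
  L_2(n) = (n + 3)(n + 2)n(n - 1) / 4
  L_3(n) = (n + 3)(n + 2)(n + 1)(n - 1) / -6
  L_4(n) = (n + 3)(n + 2)(n + 1)n / 24
Then q(n) = -14·L_0(n) - 29·L_1(n) - 12·L_2(n) - 5·L_3(n) - 2·L_4(n).
Expanding and collecting terms gives q(n) = 2n^4 + 5n^3 - 4n^2 - 5.
Evaluating at n = -4: q(-4) = 123.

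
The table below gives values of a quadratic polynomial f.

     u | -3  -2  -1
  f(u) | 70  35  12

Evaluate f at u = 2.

15

Write f(u) = au^2 + bu + c. Substituting each data point gives a linear system:
  9a - 3b + c = 70
  4a - 2b + c = 35
  a - b + c = 12
Solving the system yields a = 6, b = -5, c = 1.
So f(u) = 6u^2 - 5u + 1.
Then f(2) = 15.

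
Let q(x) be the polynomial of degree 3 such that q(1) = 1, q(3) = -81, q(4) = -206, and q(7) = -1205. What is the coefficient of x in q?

-5

Write q(x) = ax^3 + bx^2 + cx + d. Substituting each data point gives a linear system:
  a + b + c + d = 1
  27a + 9b + 3c + d = -81
  64a + 16b + 4c + d = -206
  343a + 49b + 7c + d = -1205
Solving the system yields a = -4, b = 4, c = -5, d = 6.
So q(x) = -4x^3 + 4x^2 - 5x + 6.
The coefficient of x is -5.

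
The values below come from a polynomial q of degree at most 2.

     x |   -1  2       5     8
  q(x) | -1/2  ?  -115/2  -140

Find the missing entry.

-11

On equispaced nodes a degree-2 polynomial has vanishing third forward difference, so
  - q(-1) + 3·q(2) - 3·q(5) + q(8) = 0.
Substituting the known values and solving for q(2):
  3·q(2) = -33
  q(2) = -11.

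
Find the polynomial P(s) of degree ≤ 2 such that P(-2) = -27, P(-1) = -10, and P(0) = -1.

Write P(s) = as^2 + bs + c. Substituting each data point gives a linear system:
  4a - 2b + c = -27
  a - b + c = -10
  c = -1
Solving the system yields a = -4, b = 5, c = -1.
So P(s) = -4s^2 + 5s - 1.
Check: P(0) = -1. ✓

P(s) = -4s^2 + 5s - 1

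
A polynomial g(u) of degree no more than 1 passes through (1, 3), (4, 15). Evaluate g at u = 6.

Using the Lagrange interpolation formula with nodes 1, 4:
  L_0(u) = (u - 4) / -3
  L_1(u) = (u - 1) / 3
Then g(u) = 3·L_0(u) + 15·L_1(u).
Expanding and collecting terms gives g(u) = 4u - 1.
Evaluating at u = 6: g(6) = 23.

23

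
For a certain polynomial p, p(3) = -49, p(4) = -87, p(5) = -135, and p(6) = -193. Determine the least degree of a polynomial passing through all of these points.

Forward differences of the values at x = 3, 4, 5, 6:
  p  : -49  -87  -135  -193
  Δ  : -38  -48  -58
  Δ^2: -10  -10
  Δ^3: 0
The second differences are constant (-10) and nonzero, while all higher differences vanish, so the minimal degree is 2.

2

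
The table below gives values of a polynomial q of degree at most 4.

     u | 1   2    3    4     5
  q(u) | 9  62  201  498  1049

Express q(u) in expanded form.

q(u) = u^4 + 2u^3 + 6u^2 + 6u - 6

Using the Lagrange interpolation formula with nodes 1, 2, 3, 4, 5:
  L_0(u) = (u - 2)(u - 3)(u - 4)(u - 5) / 24
  L_1(u) = (u - 1)(u - 3)(u - 4)(u - 5) / -6
  L_2(u) = (u - 1)(u - 2)(u - 4)(u - 5) / 4
  L_3(u) = (u - 1)(u - 2)(u - 3)(u - 5) / -6
  L_4(u) = (u - 1)(u - 2)(u - 3)(u - 4) / 24
Then q(u) = 9·L_0(u) + 62·L_1(u) + 201·L_2(u) + 498·L_3(u) + 1049·L_4(u).
Expanding and collecting terms gives q(u) = u^4 + 2u^3 + 6u^2 + 6u - 6.
Check: q(1) = 9. ✓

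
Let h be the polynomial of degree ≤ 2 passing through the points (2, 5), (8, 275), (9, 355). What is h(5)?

Write h(n) = an^2 + bn + c. Substituting each data point gives a linear system:
  4a + 2b + c = 5
  64a + 8b + c = 275
  81a + 9b + c = 355
Solving the system yields a = 5, b = -5, c = -5.
So h(n) = 5n² - 5n - 5.
Then h(5) = 95.

95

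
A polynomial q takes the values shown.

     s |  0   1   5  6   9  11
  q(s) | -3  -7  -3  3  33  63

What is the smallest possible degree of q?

Divided differences on the nodes 0, 1, 5, 6, 9, 11:
  order 0: -3  -7  -3  3  33  63
  order 1: -4  1  6  10  15
  order 2: 1  1  1  1
  order 3: 0  0  0
  order 4: 0  0
  order 5: 0
The order-2 divided differences are all 1 (nonzero) and every higher order vanishes, so the data lies on a polynomial of degree exactly 2.

2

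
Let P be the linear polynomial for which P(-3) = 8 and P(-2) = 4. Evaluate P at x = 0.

-4

Using the Lagrange interpolation formula with nodes -3, -2:
  L_0(x) = (x + 2) / -1
  L_1(x) = (x + 3) / 1
Then P(x) = 8·L_0(x) + 4·L_1(x).
Expanding and collecting terms gives P(x) = -4x - 4.
Evaluating at x = 0: P(0) = -4.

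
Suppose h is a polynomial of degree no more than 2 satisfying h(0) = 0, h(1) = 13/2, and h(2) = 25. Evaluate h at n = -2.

23

Using the Lagrange interpolation formula with nodes 0, 1, 2:
  L_0(n) = (n - 1)(n - 2) / 2
  L_1(n) = n(n - 2) / -1
  L_2(n) = n(n - 1) / 2
Then h(n) = 0·L_0(n) + 13/2·L_1(n) + 25·L_2(n).
Expanding and collecting terms gives h(n) = 6n^2 + (1/2)n.
Evaluating at n = -2: h(-2) = 23.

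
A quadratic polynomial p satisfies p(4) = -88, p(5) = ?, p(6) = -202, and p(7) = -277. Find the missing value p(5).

On equispaced nodes a degree-2 polynomial has vanishing third forward difference, so
  - p(4) + 3·p(5) - 3·p(6) + p(7) = 0.
Substituting the known values and solving for p(5):
  3·p(5) = -417
  p(5) = -139.

-139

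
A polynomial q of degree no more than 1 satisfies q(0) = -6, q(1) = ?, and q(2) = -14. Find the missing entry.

-10

The 2 known points determine the degree-1 polynomial uniquely.
Write q(t) = at + b. Substituting each data point gives a linear system:
  b = -6
  2a + b = -14
Solving the system yields a = -4, b = -6.
So q(t) = -4t - 6.
Then q(1) = -10.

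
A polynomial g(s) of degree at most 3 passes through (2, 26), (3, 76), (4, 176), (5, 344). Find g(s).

Write g(s) = as^3 + bs^2 + cs + d. Substituting each data point gives a linear system:
  8a + 4b + 2c + d = 26
  27a + 9b + 3c + d = 76
  64a + 16b + 4c + d = 176
  125a + 25b + 5c + d = 344
Solving the system yields a = 3, b = -2, c = 3, d = 4.
So g(s) = 3s^3 - 2s^2 + 3s + 4.
Check: g(5) = 344. ✓

g(s) = 3s^3 - 2s^2 + 3s + 4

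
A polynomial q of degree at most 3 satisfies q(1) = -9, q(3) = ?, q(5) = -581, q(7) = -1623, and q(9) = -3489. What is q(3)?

On equispaced nodes a degree-3 polynomial has vanishing fourth forward difference, so
  q(1) - 4·q(3) + 6·q(5) - 4·q(7) + q(9) = 0.
Substituting the known values and solving for q(3):
  -4·q(3) = 492
  q(3) = -123.

-123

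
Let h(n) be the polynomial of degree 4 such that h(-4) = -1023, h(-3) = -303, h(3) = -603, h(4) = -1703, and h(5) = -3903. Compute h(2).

-153

Write h(n) = an^4 + bn^3 + cn^2 + dn + e. Substituting each data point gives a linear system:
  256a - 64b + 16c - 4d + e = -1023
  81a - 27b + 9c - 3d + e = -303
  81a + 27b + 9c + 3d + e = -603
  256a + 64b + 16c + 4d + e = -1703
  625a + 125b + 25c + 5d + e = -3903
Solving the system yields a = -5, b = -5, c = -5, d = -5, e = -3.
So h(n) = -5n⁴ - 5n³ - 5n² - 5n - 3.
Then h(2) = -153.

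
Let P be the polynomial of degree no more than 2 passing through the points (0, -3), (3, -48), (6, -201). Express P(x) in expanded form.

Write P(x) = ax^2 + bx + c. Substituting each data point gives a linear system:
  c = -3
  9a + 3b + c = -48
  36a + 6b + c = -201
Solving the system yields a = -6, b = 3, c = -3.
So P(x) = -6x^2 + 3x - 3.
Check: P(0) = -3. ✓

P(x) = -6x^2 + 3x - 3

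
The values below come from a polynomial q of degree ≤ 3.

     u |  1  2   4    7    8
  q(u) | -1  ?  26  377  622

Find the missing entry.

-8

The 4 known points determine the degree-3 polynomial uniquely.
Write q(u) = au^3 + bu^2 + cu + d. Substituting each data point gives a linear system:
  a + b + c + d = -1
  64a + 16b + 4c + d = 26
  343a + 49b + 7c + d = 377
  512a + 64b + 8c + d = 622
Solving the system yields a = 2, b = -6, c = -3, d = 6.
So q(u) = 2u³ - 6u² - 3u + 6.
Then q(2) = -8.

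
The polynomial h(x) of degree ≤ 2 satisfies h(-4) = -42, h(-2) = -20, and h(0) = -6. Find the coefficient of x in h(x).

5

Write h(x) = ax^2 + bx + c. Substituting each data point gives a linear system:
  16a - 4b + c = -42
  4a - 2b + c = -20
  c = -6
Solving the system yields a = -1, b = 5, c = -6.
So h(x) = -x² + 5x - 6.
The coefficient of x is 5.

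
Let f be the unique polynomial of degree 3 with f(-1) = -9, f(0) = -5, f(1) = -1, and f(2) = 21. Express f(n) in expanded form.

Write f(n) = an^3 + bn^2 + cn + d. Substituting each data point gives a linear system:
  -a + b - c + d = -9
  d = -5
  a + b + c + d = -1
  8a + 4b + 2c + d = 21
Solving the system yields a = 3, b = 0, c = 1, d = -5.
So f(n) = 3n³ + n - 5.
Check: f(2) = 21. ✓

f(n) = 3n^3 + n - 5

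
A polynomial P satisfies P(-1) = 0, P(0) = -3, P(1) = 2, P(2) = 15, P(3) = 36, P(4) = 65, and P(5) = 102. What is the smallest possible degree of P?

2

Forward differences of the values at s = -1, 0, 1, 2, 3, 4, 5:
  P  : 0  -3  2  15  36  65  102
  Δ  : -3  5  13  21  29  37
  Δ^2: 8  8  8  8  8
  Δ^3: 0  0  0  0
  Δ^4: 0  0  0
  Δ^5: 0  0
  Δ^6: 0
The second differences are constant (8) and nonzero, while all higher differences vanish, so the minimal degree is 2.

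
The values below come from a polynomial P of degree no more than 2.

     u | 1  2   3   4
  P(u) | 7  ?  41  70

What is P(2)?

The 3 known points determine the degree-2 polynomial uniquely.
Write P(u) = au^2 + bu + c. Substituting each data point gives a linear system:
  a + b + c = 7
  9a + 3b + c = 41
  16a + 4b + c = 70
Solving the system yields a = 4, b = 1, c = 2.
So P(u) = 4u² + u + 2.
Then P(2) = 20.

20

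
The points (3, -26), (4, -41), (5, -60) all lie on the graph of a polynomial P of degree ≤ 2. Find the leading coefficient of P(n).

-2

Write P(n) = an^2 + bn + c. Substituting each data point gives a linear system:
  9a + 3b + c = -26
  16a + 4b + c = -41
  25a + 5b + c = -60
Solving the system yields a = -2, b = -1, c = -5.
So P(n) = -2n² - n - 5.
The leading coefficient is -2.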